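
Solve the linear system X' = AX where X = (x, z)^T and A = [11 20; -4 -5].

Coefficient matrix A = [[11, 20], [-4, -5]].
Characteristic polynomial det(A - λI) = λ^2 - 6λ + 25 = 0.
Eigenvalues λ = 3 ± 4i (complex conjugate pair).
For λ=3+4i: an eigenvector is (-1,0) - i(-2,1) = (-1 + 2i, 0 - i).
A real fundamental pair from Re and Im of e^((3+4i)t)v: X_1 = e^(3t)(cos(4t)·(-1,0) + sin(4t)·(-2,1)), X_2 = e^(3t)(sin(4t)·(-1,0) - cos(4t)·(-2,1)).
General solution: K_1X_1 + K_2X_2.

x(t) = -2K_1e^(3t)sin(4t) - K_1e^(3t)cos(4t) - K_2e^(3t)sin(4t) + 2K_2e^(3t)cos(4t), z(t) = K_1e^(3t)sin(4t) - K_2e^(3t)cos(4t)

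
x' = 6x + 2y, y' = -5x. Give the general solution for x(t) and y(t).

x(t) = -c_1e^(3t)sin(t) + c_1e^(3t)cos(t) + c_2e^(3t)sin(t) + c_2e^(3t)cos(t), y(t) = c_1e^(3t)sin(t) - 2c_1e^(3t)cos(t) - 2c_2e^(3t)sin(t) - c_2e^(3t)cos(t)

Coefficient matrix A = [[6, 2], [-5, 0]].
Characteristic polynomial det(A - λI) = λ^2 - 6λ + 10 = 0.
Eigenvalues λ = 3 ± i (complex conjugate pair).
For λ=3+i: an eigenvector is (1,-2) - i(-1,1) = (1 + i, -2 - i).
A real fundamental pair from Re and Im of e^((3+i)t)v: X_1 = e^(3t)(cos(t)·(1,-2) + sin(t)·(-1,1)), X_2 = e^(3t)(sin(t)·(1,-2) - cos(t)·(-1,1)).
General solution: c_1X_1 + c_2X_2.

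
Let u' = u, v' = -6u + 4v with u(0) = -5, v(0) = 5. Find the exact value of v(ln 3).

1185

A = [[1,0],[-6,4]]; eigenvalues λ = 1, 4.
Eigenvectors: (-1,-2) for λ=1, (0,1) for λ=4.
From the initial condition, c_1 = 5, c_2 = 15.
v(ln 3) = (5)(3^1)(-2) + (15)(3^4)(1) = 1185.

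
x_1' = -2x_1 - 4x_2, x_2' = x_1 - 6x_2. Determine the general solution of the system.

Coefficient matrix A = [[-2, -4], [1, -6]].
Characteristic polynomial det(A - λI) = λ^2 + 8λ + 16 = 0.
Single eigenvalue λ = -4 with algebraic multiplicity 2.
Eigenvector v = (-2,-1); generalized eigenvector w with (A-λI)w=v is (3,2).
General solution: e^(-4t)[c_1·v + c_2·(t·v + w)].

x_1(t) = -2c_1e^(-4t) - 2c_2te^(-4t) + 3c_2e^(-4t), x_2(t) = -c_1e^(-4t) - c_2te^(-4t) + 2c_2e^(-4t)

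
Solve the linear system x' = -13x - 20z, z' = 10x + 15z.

x(t) = -3c_1e^(t)sin(2t) - c_1e^(t)cos(2t) - c_2e^(t)sin(2t) + 3c_2e^(t)cos(2t), z(t) = 2c_1e^(t)sin(2t) + c_1e^(t)cos(2t) + c_2e^(t)sin(2t) - 2c_2e^(t)cos(2t)

Coefficient matrix A = [[-13, -20], [10, 15]].
Characteristic polynomial det(A - λI) = λ^2 - 2λ + 5 = 0.
Eigenvalues λ = 1 ± 2i (complex conjugate pair).
For λ=1+2i: an eigenvector is (-1,1) - i(-3,2) = (-1 + 3i, 1 - 2i).
A real fundamental pair from Re and Im of e^((1+2i)t)v: X_1 = e^(t)(cos(2t)·(-1,1) + sin(2t)·(-3,2)), X_2 = e^(t)(sin(2t)·(-1,1) - cos(2t)·(-3,2)).
General solution: c_1X_1 + c_2X_2.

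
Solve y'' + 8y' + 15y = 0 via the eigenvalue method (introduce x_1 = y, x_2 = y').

Let x_1 = y, x_2 = y'. Then x_1' = x_2 and x_2' = -15x_1 - 8x_2.
A = [[0,1],[-15,-8]]; det(A-λI) = λ^2 + 8λ + 15.
Eigenvalues λ = -3, -5 with eigenvectors (1,-3), (1,-5).

y(t) = K_1e^(-3t) + K_2e^(-5t)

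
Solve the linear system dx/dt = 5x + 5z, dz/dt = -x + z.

x(t) = C_1e^(3t)sin(t) - 2C_1e^(3t)cos(t) - 2C_2e^(3t)sin(t) - C_2e^(3t)cos(t), z(t) = C_1e^(3t)cos(t) + C_2e^(3t)sin(t)

Coefficient matrix A = [[5, 5], [-1, 1]].
Characteristic polynomial det(A - λI) = λ^2 - 6λ + 10 = 0.
Eigenvalues λ = 3 ± i (complex conjugate pair).
For λ=3+i: an eigenvector is (-2,1) - i(1,0) = (-2 - i, 1).
A real fundamental pair from Re and Im of e^((3+i)t)v: X_1 = e^(3t)(cos(t)·(-2,1) + sin(t)·(1,0)), X_2 = e^(3t)(sin(t)·(-2,1) - cos(t)·(1,0)).
General solution: C_1X_1 + C_2X_2.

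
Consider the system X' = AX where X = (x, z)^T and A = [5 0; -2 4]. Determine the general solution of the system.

x(t) = K_1e^(5t), z(t) = -2K_1e^(5t) - K_2e^(4t)

Coefficient matrix A = [[5, 0], [-2, 4]].
Characteristic polynomial det(A - λI) = λ^2 - 9λ + 20 = 0.
Eigenvalues λ = 5, 4.
For λ=5: (A-λI) row 2 is [-2, -1], so an eigenvector is (1, -2).
For λ=4: (A-λI) row 1 is [1, 0], so an eigenvector is (0, -1).
General solution: K_1e^(5t)(1,-2) + K_2e^(4t)(0,-1).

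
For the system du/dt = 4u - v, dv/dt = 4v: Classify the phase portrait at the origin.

unstable improper node

A = [[4,-1],[0,4]]; det(A-λI) = λ^2 - 8λ + 16.
repeated λ = 4 with a single eigenvector.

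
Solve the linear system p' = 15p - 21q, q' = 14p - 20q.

Coefficient matrix A = [[15, -21], [14, -20]].
Characteristic polynomial det(A - λI) = λ^2 + 5λ - 6 = 0.
Eigenvalues λ = -6, 1.
For λ=-6: (A-λI) row 1 is [21, -21], so an eigenvector is (1, 1).
For λ=1: (A-λI) row 1 is [14, -21], so an eigenvector is (-3, -2).
General solution: c_1e^(-6t)(1,1) + c_2e^(t)(-3,-2).

p(t) = c_1e^(-6t) - 3c_2e^(t), q(t) = c_1e^(-6t) - 2c_2e^(t)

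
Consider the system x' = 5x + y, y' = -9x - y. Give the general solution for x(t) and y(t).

Coefficient matrix A = [[5, 1], [-9, -1]].
Characteristic polynomial det(A - λI) = λ^2 - 4λ + 4 = 0.
Single eigenvalue λ = 2 with algebraic multiplicity 2.
Eigenvector v = (1,-3); generalized eigenvector w with (A-λI)w=v is (0,1).
General solution: e^(2t)[c_1·v + c_2·(t·v + w)].

x(t) = c_1e^(2t) + c_2te^(2t), y(t) = -3c_1e^(2t) - 3c_2te^(2t) + c_2e^(2t)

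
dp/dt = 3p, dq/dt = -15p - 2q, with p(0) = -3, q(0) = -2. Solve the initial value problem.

Coefficient matrix A = [[3, 0], [-15, -2]].
Characteristic polynomial det(A - λI) = λ^2 - λ - 6 = 0.
Eigenvalues λ = 3, -2.
For λ=3: (A-λI) row 2 is [-15, -5], so an eigenvector is (1, -3).
For λ=-2: (A-λI) row 1 is [5, 0], so an eigenvector is (0, 1).
General solution: c_1e^(3t)(1,-3) + c_2e^(-2t)(0,1).
Applying p(0)=-3, q(0)=-2 gives c_1=-3, c_2=-11.

p(t) = -3e^(3t), q(t) = 9e^(3t) - 11e^(-2t)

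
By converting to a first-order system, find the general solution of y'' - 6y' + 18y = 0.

Let x_1 = y, x_2 = y'. Then x_1' = x_2 and x_2' = -18x_1 + 6x_2.
A = [[0,1],[-18,6]]; det(A-λI) = λ^2 - 6λ + 18.
Eigenvalues λ = 3 ± 3i.

y(t) = c_1e^(3t)cos(3t) + c_2e^(3t)sin(3t)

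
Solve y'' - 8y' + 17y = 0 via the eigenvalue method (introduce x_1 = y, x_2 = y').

Let x_1 = y, x_2 = y'. Then x_1' = x_2 and x_2' = -17x_1 + 8x_2.
A = [[0,1],[-17,8]]; det(A-λI) = λ^2 - 8λ + 17.
Eigenvalues λ = 4 ± i.

y(t) = c_1e^(4t)cos(t) + c_2e^(4t)sin(t)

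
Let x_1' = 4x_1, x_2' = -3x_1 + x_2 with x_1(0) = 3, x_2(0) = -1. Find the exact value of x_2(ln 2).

-44

A = [[4,0],[-3,1]]; eigenvalues λ = 1, 4.
Eigenvectors: (0,-1) for λ=1, (-1,1) for λ=4.
From the initial condition, c_1 = -2, c_2 = -3.
x_2(ln 2) = (-2)(2^1)(-1) + (-3)(2^4)(1) = -44.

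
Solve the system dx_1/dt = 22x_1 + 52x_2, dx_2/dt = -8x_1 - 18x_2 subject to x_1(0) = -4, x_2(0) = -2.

Coefficient matrix A = [[22, 52], [-8, -18]].
Characteristic polynomial det(A - λI) = λ^2 - 4λ + 20 = 0.
Eigenvalues λ = 2 ± 4i (complex conjugate pair).
For λ=2+4i: an eigenvector is (-3,1) - i(-2,1) = (-3 + 2i, 1 - i).
A real fundamental pair from Re and Im of e^((2+4i)t)v: X_1 = e^(2t)(cos(4t)·(-3,1) + sin(4t)·(-2,1)), X_2 = e^(2t)(sin(4t)·(-3,1) - cos(4t)·(-2,1)).
General solution: K_1X_1 + K_2X_2.
Applying x_1(0)=-4, x_2(0)=-2 gives K_1=8, K_2=10.

x_1(t) = -46e^(2t)sin(4t) - 4e^(2t)cos(4t), x_2(t) = 18e^(2t)sin(4t) - 2e^(2t)cos(4t)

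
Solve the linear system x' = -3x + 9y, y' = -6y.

x(t) = -C_1e^(-3t) + 3C_2e^(-6t), y(t) = -C_2e^(-6t)

Coefficient matrix A = [[-3, 9], [0, -6]].
Characteristic polynomial det(A - λI) = λ^2 + 9λ + 18 = 0.
Eigenvalues λ = -3, -6.
For λ=-3: (A-λI) row 1 is [0, 9], so an eigenvector is (-1, 0).
For λ=-6: (A-λI) row 1 is [3, 9], so an eigenvector is (3, -1).
General solution: C_1e^(-3t)(-1,0) + C_2e^(-6t)(3,-1).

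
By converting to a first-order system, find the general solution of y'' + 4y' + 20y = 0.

Let x_1 = y, x_2 = y'. Then x_1' = x_2 and x_2' = -20x_1 - 4x_2.
A = [[0,1],[-20,-4]]; det(A-λI) = λ^2 + 4λ + 20.
Eigenvalues λ = -2 ± 4i.

y(t) = C_1e^(-2t)cos(4t) + C_2e^(-2t)sin(4t)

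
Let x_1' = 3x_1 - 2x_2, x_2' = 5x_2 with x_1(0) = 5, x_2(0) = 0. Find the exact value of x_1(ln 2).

40

A = [[3,-2],[0,5]]; eigenvalues λ = 5, 3.
Eigenvectors: (-1,1) for λ=5, (1,0) for λ=3.
From the initial condition, c_1 = 0, c_2 = 5.
x_1(ln 2) = (0)(2^5)(-1) + (5)(2^3)(1) = 40.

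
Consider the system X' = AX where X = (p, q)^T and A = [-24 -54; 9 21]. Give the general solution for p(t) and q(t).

p(t) = 3K_1e^(-6t) + 2K_2e^(3t), q(t) = -K_1e^(-6t) - K_2e^(3t)

Coefficient matrix A = [[-24, -54], [9, 21]].
Characteristic polynomial det(A - λI) = λ^2 + 3λ - 18 = 0.
Eigenvalues λ = -6, 3.
For λ=-6: (A-λI) row 1 is [-18, -54], so an eigenvector is (3, -1).
For λ=3: (A-λI) row 1 is [-27, -54], so an eigenvector is (2, -1).
General solution: K_1e^(-6t)(3,-1) + K_2e^(3t)(2,-1).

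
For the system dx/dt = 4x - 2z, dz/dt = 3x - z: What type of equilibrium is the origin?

A = [[4,-2],[3,-1]]; det(A-λI) = λ^2 - 3λ + 2.
λ = 1, 2: both positive.

unstable node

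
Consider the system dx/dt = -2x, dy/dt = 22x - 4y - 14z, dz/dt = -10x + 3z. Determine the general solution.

Coefficient matrix A = [[-2, 0, 0], [22, -4, -14], [-10, 0, 3]].
det(A - λI) = 0 gives eigenvalues λ = -2, 3, -4.
For λ=-2: eigenvector (1,-3,2).
For λ=3: eigenvector (0,-2,1).
For λ=-4: eigenvector (0,1,0).
General solution: C_1e^(-2t)(1,-3,2) + C_2e^(3t)(0,-2,1) + C_3e^(-4t)(0,1,0).

x(t) = C_1e^(-2t), y(t) = -3C_1e^(-2t) - 2C_2e^(3t) + C_3e^(-4t), z(t) = 2C_1e^(-2t) + C_2e^(3t)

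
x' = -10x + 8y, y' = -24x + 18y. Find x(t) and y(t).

Coefficient matrix A = [[-10, 8], [-24, 18]].
Characteristic polynomial det(A - λI) = λ^2 - 8λ + 12 = 0.
Eigenvalues λ = 6, 2.
For λ=6: (A-λI) row 1 is [-16, 8], so an eigenvector is (-1, -2).
For λ=2: (A-λI) row 1 is [-12, 8], so an eigenvector is (-2, -3).
General solution: C_1e^(6t)(-1,-2) + C_2e^(2t)(-2,-3).

x(t) = -C_1e^(6t) - 2C_2e^(2t), y(t) = -2C_1e^(6t) - 3C_2e^(2t)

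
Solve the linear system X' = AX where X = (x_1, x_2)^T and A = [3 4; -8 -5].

Coefficient matrix A = [[3, 4], [-8, -5]].
Characteristic polynomial det(A - λI) = λ^2 + 2λ + 17 = 0.
Eigenvalues λ = -1 ± 4i (complex conjugate pair).
For λ=-1+4i: an eigenvector is (0,-1) - i(-1,1) = (0 + i, -1 - i).
A real fundamental pair from Re and Im of e^((-1+4i)t)v: X_1 = e^(-t)(cos(4t)·(0,-1) + sin(4t)·(-1,1)), X_2 = e^(-t)(sin(4t)·(0,-1) - cos(4t)·(-1,1)).
General solution: c_1X_1 + c_2X_2.

x_1(t) = -c_1e^(-t)sin(4t) + c_2e^(-t)cos(4t), x_2(t) = c_1e^(-t)sin(4t) - c_1e^(-t)cos(4t) - c_2e^(-t)sin(4t) - c_2e^(-t)cos(4t)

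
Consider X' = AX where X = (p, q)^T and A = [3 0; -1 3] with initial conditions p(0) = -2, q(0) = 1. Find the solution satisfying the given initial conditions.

Coefficient matrix A = [[3, 0], [-1, 3]].
Characteristic polynomial det(A - λI) = λ^2 - 6λ + 9 = 0.
Single eigenvalue λ = 3 with algebraic multiplicity 2.
Eigenvector v = (0,1); generalized eigenvector w with (A-λI)w=v is (-1,-2).
General solution: e^(3t)[c_1·v + c_2·(t·v + w)].
Applying p(0)=-2, q(0)=1 gives c_1=5, c_2=2.

p(t) = -2e^(3t), q(t) = 2te^(3t) + e^(3t)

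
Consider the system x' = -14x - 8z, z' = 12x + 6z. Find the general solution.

x(t) = 2K_1e^(-2t) - K_2e^(-6t), z(t) = -3K_1e^(-2t) + K_2e^(-6t)

Coefficient matrix A = [[-14, -8], [12, 6]].
Characteristic polynomial det(A - λI) = λ^2 + 8λ + 12 = 0.
Eigenvalues λ = -2, -6.
For λ=-2: (A-λI) row 1 is [-12, -8], so an eigenvector is (2, -3).
For λ=-6: (A-λI) row 1 is [-8, -8], so an eigenvector is (-1, 1).
General solution: K_1e^(-2t)(2,-3) + K_2e^(-6t)(-1,1).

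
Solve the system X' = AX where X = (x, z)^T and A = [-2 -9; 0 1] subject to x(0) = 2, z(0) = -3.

Coefficient matrix A = [[-2, -9], [0, 1]].
Characteristic polynomial det(A - λI) = λ^2 + λ - 2 = 0.
Eigenvalues λ = -2, 1.
For λ=-2: (A-λI) row 1 is [0, -9], so an eigenvector is (-1, 0).
For λ=1: (A-λI) row 1 is [-3, -9], so an eigenvector is (3, -1).
General solution: c_1e^(-2t)(-1,0) + c_2e^(t)(3,-1).
Applying x(0)=2, z(0)=-3 gives c_1=7, c_2=3.

x(t) = 9e^(t) - 7e^(-2t), z(t) = -3e^(t)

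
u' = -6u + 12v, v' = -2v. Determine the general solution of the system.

u(t) = C_1e^(-6t) - 3C_2e^(-2t), v(t) = -C_2e^(-2t)

Coefficient matrix A = [[-6, 12], [0, -2]].
Characteristic polynomial det(A - λI) = λ^2 + 8λ + 12 = 0.
Eigenvalues λ = -6, -2.
For λ=-6: (A-λI) row 1 is [0, 12], so an eigenvector is (1, 0).
For λ=-2: (A-λI) row 1 is [-4, 12], so an eigenvector is (-3, -1).
General solution: C_1e^(-6t)(1,0) + C_2e^(-2t)(-3,-1).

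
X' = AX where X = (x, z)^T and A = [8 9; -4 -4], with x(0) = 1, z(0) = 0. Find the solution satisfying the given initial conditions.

Coefficient matrix A = [[8, 9], [-4, -4]].
Characteristic polynomial det(A - λI) = λ^2 - 4λ + 4 = 0.
Single eigenvalue λ = 2 with algebraic multiplicity 2.
Eigenvector v = (3,-2); generalized eigenvector w with (A-λI)w=v is (2,-1).
General solution: e^(2t)[C_1·v + C_2·(t·v + w)].
Applying x(0)=1, z(0)=0 gives C_1=-1, C_2=2.

x(t) = 6te^(2t) + e^(2t), z(t) = -4te^(2t)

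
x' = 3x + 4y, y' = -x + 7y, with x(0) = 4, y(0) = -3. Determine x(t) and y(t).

x(t) = -20te^(5t) + 4e^(5t), y(t) = -10te^(5t) - 3e^(5t)

Coefficient matrix A = [[3, 4], [-1, 7]].
Characteristic polynomial det(A - λI) = λ^2 - 10λ + 25 = 0.
Single eigenvalue λ = 5 with algebraic multiplicity 2.
Eigenvector v = (-2,-1); generalized eigenvector w with (A-λI)w=v is (3,1).
General solution: e^(5t)[K_1·v + K_2·(t·v + w)].
Applying x(0)=4, y(0)=-3 gives K_1=13, K_2=10.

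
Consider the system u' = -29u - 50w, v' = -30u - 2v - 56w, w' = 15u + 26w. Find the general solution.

u(t) = -5K_2e^(t) - 2K_3e^(-4t), v(t) = K_1e^(-2t) - 6K_2e^(t) - 2K_3e^(-4t), w(t) = 3K_2e^(t) + K_3e^(-4t)

Coefficient matrix A = [[-29, 0, -50], [-30, -2, -56], [15, 0, 26]].
det(A - λI) = 0 gives eigenvalues λ = -2, 1, -4.
For λ=-2: eigenvector (0,1,0).
For λ=1: eigenvector (-5,-6,3).
For λ=-4: eigenvector (-2,-2,1).
General solution: K_1e^(-2t)(0,1,0) + K_2e^(t)(-5,-6,3) + K_3e^(-4t)(-2,-2,1).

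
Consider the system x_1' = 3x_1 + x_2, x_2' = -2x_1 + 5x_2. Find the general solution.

Coefficient matrix A = [[3, 1], [-2, 5]].
Characteristic polynomial det(A - λI) = λ^2 - 8λ + 17 = 0.
Eigenvalues λ = 4 ± i (complex conjugate pair).
For λ=4+i: an eigenvector is (1,1) - i(0,-1) = (1, 1 + i).
A real fundamental pair from Re and Im of e^((4+i)t)v: X_1 = e^(4t)(cos(t)·(1,1) + sin(t)·(0,-1)), X_2 = e^(4t)(sin(t)·(1,1) - cos(t)·(0,-1)).
General solution: C_1X_1 + C_2X_2.

x_1(t) = C_1e^(4t)cos(t) + C_2e^(4t)sin(t), x_2(t) = -C_1e^(4t)sin(t) + C_1e^(4t)cos(t) + C_2e^(4t)sin(t) + C_2e^(4t)cos(t)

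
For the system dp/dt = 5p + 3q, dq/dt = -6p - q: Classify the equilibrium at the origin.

A = [[5,3],[-6,-1]]; det(A-λI) = λ^2 - 4λ + 13.
λ = 2 ± 3i: positive real part.

unstable spiral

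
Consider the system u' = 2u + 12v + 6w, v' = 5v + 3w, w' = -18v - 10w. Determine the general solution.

Coefficient matrix A = [[2, 12, 6], [0, 5, 3], [0, -18, -10]].
det(A - λI) = 0 gives eigenvalues λ = -4, -1, 2.
For λ=-4: eigenvector (1,1,-3).
For λ=-1: eigenvector (0,1,-2).
For λ=2: eigenvector (1,0,0).
General solution: C_1e^(-4t)(1,1,-3) + C_2e^(-t)(0,1,-2) + C_3e^(2t)(1,0,0).

u(t) = C_1e^(-4t) + C_3e^(2t), v(t) = C_1e^(-4t) + C_2e^(-t), w(t) = -3C_1e^(-4t) - 2C_2e^(-t)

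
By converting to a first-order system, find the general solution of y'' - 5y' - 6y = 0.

Let x_1 = y, x_2 = y'. Then x_1' = x_2 and x_2' = 6x_1 + 5x_2.
A = [[0,1],[6,5]]; det(A-λI) = λ^2 - 5λ - 6.
Eigenvalues λ = -1, 6 with eigenvectors (1,-1), (1,6).

y(t) = C_1e^(-t) + C_2e^(6t)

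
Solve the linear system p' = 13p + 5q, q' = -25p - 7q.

Coefficient matrix A = [[13, 5], [-25, -7]].
Characteristic polynomial det(A - λI) = λ^2 - 6λ + 34 = 0.
Eigenvalues λ = 3 ± 5i (complex conjugate pair).
For λ=3+5i: an eigenvector is (1,-2) - i(0,-1) = (1, -2 + i).
A real fundamental pair from Re and Im of e^((3+5i)t)v: X_1 = e^(3t)(cos(5t)·(1,-2) + sin(5t)·(0,-1)), X_2 = e^(3t)(sin(5t)·(1,-2) - cos(5t)·(0,-1)).
General solution: C_1X_1 + C_2X_2.

p(t) = C_1e^(3t)cos(5t) + C_2e^(3t)sin(5t), q(t) = -C_1e^(3t)sin(5t) - 2C_1e^(3t)cos(5t) - 2C_2e^(3t)sin(5t) + C_2e^(3t)cos(5t)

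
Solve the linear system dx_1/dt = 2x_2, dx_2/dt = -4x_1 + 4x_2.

Coefficient matrix A = [[0, 2], [-4, 4]].
Characteristic polynomial det(A - λI) = λ^2 - 4λ + 8 = 0.
Eigenvalues λ = 2 ± 2i (complex conjugate pair).
For λ=2+2i: an eigenvector is (1,1) - i(0,-1) = (1, 1 + i).
A real fundamental pair from Re and Im of e^((2+2i)t)v: X_1 = e^(2t)(cos(2t)·(1,1) + sin(2t)·(0,-1)), X_2 = e^(2t)(sin(2t)·(1,1) - cos(2t)·(0,-1)).
General solution: K_1X_1 + K_2X_2.

x_1(t) = K_1e^(2t)cos(2t) + K_2e^(2t)sin(2t), x_2(t) = -K_1e^(2t)sin(2t) + K_1e^(2t)cos(2t) + K_2e^(2t)sin(2t) + K_2e^(2t)cos(2t)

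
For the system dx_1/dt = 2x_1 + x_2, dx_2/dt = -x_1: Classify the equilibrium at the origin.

unstable improper node

A = [[2,1],[-1,0]]; det(A-λI) = λ^2 - 2λ + 1.
repeated λ = 1 with a single eigenvector.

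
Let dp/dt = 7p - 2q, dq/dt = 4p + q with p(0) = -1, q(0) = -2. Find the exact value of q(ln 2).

-16

A = [[7,-2],[4,1]]; eigenvalues λ = 3, 5.
Eigenvectors: (-1,-2) for λ=3, (-1,-1) for λ=5.
From the initial condition, c_1 = 1, c_2 = 0.
q(ln 2) = (1)(2^3)(-2) + (0)(2^5)(-1) = -16.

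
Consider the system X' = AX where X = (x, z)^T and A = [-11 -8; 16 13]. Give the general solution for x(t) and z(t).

Coefficient matrix A = [[-11, -8], [16, 13]].
Characteristic polynomial det(A - λI) = λ^2 - 2λ - 15 = 0.
Eigenvalues λ = -3, 5.
For λ=-3: (A-λI) row 1 is [-8, -8], so an eigenvector is (1, -1).
For λ=5: (A-λI) row 1 is [-16, -8], so an eigenvector is (1, -2).
General solution: K_1e^(-3t)(1,-1) + K_2e^(5t)(1,-2).

x(t) = K_1e^(-3t) + K_2e^(5t), z(t) = -K_1e^(-3t) - 2K_2e^(5t)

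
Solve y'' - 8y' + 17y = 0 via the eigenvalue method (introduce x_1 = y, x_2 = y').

y(t) = c_1e^(4t)cos(t) + c_2e^(4t)sin(t)

Let x_1 = y, x_2 = y'. Then x_1' = x_2 and x_2' = -17x_1 + 8x_2.
A = [[0,1],[-17,8]]; det(A-λI) = λ^2 - 8λ + 17.
Eigenvalues λ = 4 ± i.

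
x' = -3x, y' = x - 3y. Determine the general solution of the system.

x(t) = -K_2e^(-3t), y(t) = -K_1e^(-3t) - K_2te^(-3t) + K_2e^(-3t)

Coefficient matrix A = [[-3, 0], [1, -3]].
Characteristic polynomial det(A - λI) = λ^2 + 6λ + 9 = 0.
Single eigenvalue λ = -3 with algebraic multiplicity 2.
Eigenvector v = (0,-1); generalized eigenvector w with (A-λI)w=v is (-1,1).
General solution: e^(-3t)[K_1·v + K_2·(t·v + w)].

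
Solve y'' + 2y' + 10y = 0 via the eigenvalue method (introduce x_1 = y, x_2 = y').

y(t) = C_1e^(-t)cos(3t) + C_2e^(-t)sin(3t)

Let x_1 = y, x_2 = y'. Then x_1' = x_2 and x_2' = -10x_1 - 2x_2.
A = [[0,1],[-10,-2]]; det(A-λI) = λ^2 + 2λ + 10.
Eigenvalues λ = -1 ± 3i.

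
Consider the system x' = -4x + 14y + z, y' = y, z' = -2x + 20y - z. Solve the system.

Coefficient matrix A = [[-4, 14, 1], [0, 1, 0], [-2, 20, -1]].
det(A - λI) = 0 gives eigenvalues λ = 1, -3, -2.
For λ=1: eigenvector (4,1,6).
For λ=-3: eigenvector (1,0,1).
For λ=-2: eigenvector (1,0,2).
General solution: C_1e^(t)(4,1,6) + C_2e^(-3t)(1,0,1) + C_3e^(-2t)(1,0,2).

x(t) = 4C_1e^(t) + C_2e^(-3t) + C_3e^(-2t), y(t) = C_1e^(t), z(t) = 6C_1e^(t) + C_2e^(-3t) + 2C_3e^(-2t)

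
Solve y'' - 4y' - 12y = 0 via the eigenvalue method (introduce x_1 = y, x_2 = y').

y(t) = C_1e^(-2t) + C_2e^(6t)

Let x_1 = y, x_2 = y'. Then x_1' = x_2 and x_2' = 12x_1 + 4x_2.
A = [[0,1],[12,4]]; det(A-λI) = λ^2 - 4λ - 12.
Eigenvalues λ = -2, 6 with eigenvectors (1,-2), (1,6).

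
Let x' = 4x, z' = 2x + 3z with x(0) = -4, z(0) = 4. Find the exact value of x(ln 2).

A = [[4,0],[2,3]]; eigenvalues λ = 4, 3.
Eigenvectors: (-1,-2) for λ=4, (0,-1) for λ=3.
From the initial condition, c_1 = 4, c_2 = -12.
x(ln 2) = (4)(2^4)(-1) + (-12)(2^3)(0) = -64.

-64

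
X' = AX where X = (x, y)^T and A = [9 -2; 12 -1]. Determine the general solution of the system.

x(t) = c_1e^(5t) + c_2e^(3t), y(t) = 2c_1e^(5t) + 3c_2e^(3t)

Coefficient matrix A = [[9, -2], [12, -1]].
Characteristic polynomial det(A - λI) = λ^2 - 8λ + 15 = 0.
Eigenvalues λ = 5, 3.
For λ=5: (A-λI) row 1 is [4, -2], so an eigenvector is (1, 2).
For λ=3: (A-λI) row 1 is [6, -2], so an eigenvector is (1, 3).
General solution: c_1e^(5t)(1,2) + c_2e^(3t)(1,3).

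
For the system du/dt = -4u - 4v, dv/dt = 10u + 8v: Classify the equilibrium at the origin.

A = [[-4,-4],[10,8]]; det(A-λI) = λ^2 - 4λ + 8.
λ = 2 ± 2i: positive real part.

unstable spiral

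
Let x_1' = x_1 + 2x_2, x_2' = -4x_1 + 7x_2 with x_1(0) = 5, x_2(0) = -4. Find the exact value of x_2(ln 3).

-3996

A = [[1,2],[-4,7]]; eigenvalues λ = 5, 3.
Eigenvectors: (1,2) for λ=5, (1,1) for λ=3.
From the initial condition, c_1 = -9, c_2 = 14.
x_2(ln 3) = (-9)(3^5)(2) + (14)(3^3)(1) = -3996.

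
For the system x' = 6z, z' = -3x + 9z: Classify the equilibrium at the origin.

A = [[0,6],[-3,9]]; det(A-λI) = λ^2 - 9λ + 18.
λ = 3, 6: both positive.

unstable node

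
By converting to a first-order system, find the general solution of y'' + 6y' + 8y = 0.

y(t) = c_1e^(-2t) + c_2e^(-4t)

Let x_1 = y, x_2 = y'. Then x_1' = x_2 and x_2' = -8x_1 - 6x_2.
A = [[0,1],[-8,-6]]; det(A-λI) = λ^2 + 6λ + 8.
Eigenvalues λ = -2, -4 with eigenvectors (1,-2), (1,-4).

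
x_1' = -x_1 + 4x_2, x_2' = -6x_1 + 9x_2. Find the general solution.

Coefficient matrix A = [[-1, 4], [-6, 9]].
Characteristic polynomial det(A - λI) = λ^2 - 8λ + 15 = 0.
Eigenvalues λ = 5, 3.
For λ=5: (A-λI) row 1 is [-6, 4], so an eigenvector is (-2, -3).
For λ=3: (A-λI) row 1 is [-4, 4], so an eigenvector is (1, 1).
General solution: c_1e^(5t)(-2,-3) + c_2e^(3t)(1,1).

x_1(t) = -2c_1e^(5t) + c_2e^(3t), x_2(t) = -3c_1e^(5t) + c_2e^(3t)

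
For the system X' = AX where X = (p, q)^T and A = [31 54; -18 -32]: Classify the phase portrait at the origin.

saddle

A = [[31,54],[-18,-32]]; det(A-λI) = λ^2 + λ - 20.
λ = 4, -5: opposite signs.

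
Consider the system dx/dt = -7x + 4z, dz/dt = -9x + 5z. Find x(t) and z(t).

Coefficient matrix A = [[-7, 4], [-9, 5]].
Characteristic polynomial det(A - λI) = λ^2 + 2λ + 1 = 0.
Single eigenvalue λ = -1 with algebraic multiplicity 2.
Eigenvector v = (-2,-3); generalized eigenvector w with (A-λI)w=v is (1,1).
General solution: e^(-t)[c_1·v + c_2·(t·v + w)].

x(t) = -2c_1e^(-t) - 2c_2te^(-t) + c_2e^(-t), z(t) = -3c_1e^(-t) - 3c_2te^(-t) + c_2e^(-t)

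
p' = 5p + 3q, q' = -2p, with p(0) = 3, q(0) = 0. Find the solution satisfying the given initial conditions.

Coefficient matrix A = [[5, 3], [-2, 0]].
Characteristic polynomial det(A - λI) = λ^2 - 5λ + 6 = 0.
Eigenvalues λ = 2, 3.
For λ=2: (A-λI) row 1 is [3, 3], so an eigenvector is (1, -1).
For λ=3: (A-λI) row 1 is [2, 3], so an eigenvector is (-3, 2).
General solution: c_1e^(2t)(1,-1) + c_2e^(3t)(-3,2).
Applying p(0)=3, q(0)=0 gives c_1=-6, c_2=-3.

p(t) = 9e^(3t) - 6e^(2t), q(t) = -6e^(3t) + 6e^(2t)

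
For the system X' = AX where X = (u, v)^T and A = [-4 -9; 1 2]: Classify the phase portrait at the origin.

stable improper node

A = [[-4,-9],[1,2]]; det(A-λI) = λ^2 + 2λ + 1.
repeated λ = -1 with a single eigenvector.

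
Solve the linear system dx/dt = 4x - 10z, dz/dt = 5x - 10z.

Coefficient matrix A = [[4, -10], [5, -10]].
Characteristic polynomial det(A - λI) = λ^2 + 6λ + 10 = 0.
Eigenvalues λ = -3 ± i (complex conjugate pair).
For λ=-3+i: an eigenvector is (3,2) - i(1,1) = (3 - i, 2 - i).
A real fundamental pair from Re and Im of e^((-3+i)t)v: X_1 = e^(-3t)(cos(t)·(3,2) + sin(t)·(1,1)), X_2 = e^(-3t)(sin(t)·(3,2) - cos(t)·(1,1)).
General solution: K_1X_1 + K_2X_2.

x(t) = K_1e^(-3t)sin(t) + 3K_1e^(-3t)cos(t) + 3K_2e^(-3t)sin(t) - K_2e^(-3t)cos(t), z(t) = K_1e^(-3t)sin(t) + 2K_1e^(-3t)cos(t) + 2K_2e^(-3t)sin(t) - K_2e^(-3t)cos(t)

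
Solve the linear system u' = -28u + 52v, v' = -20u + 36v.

u(t) = 3c_1e^(4t)sin(4t) - 2c_1e^(4t)cos(4t) - 2c_2e^(4t)sin(4t) - 3c_2e^(4t)cos(4t), v(t) = 2c_1e^(4t)sin(4t) - c_1e^(4t)cos(4t) - c_2e^(4t)sin(4t) - 2c_2e^(4t)cos(4t)

Coefficient matrix A = [[-28, 52], [-20, 36]].
Characteristic polynomial det(A - λI) = λ^2 - 8λ + 32 = 0.
Eigenvalues λ = 4 ± 4i (complex conjugate pair).
For λ=4+4i: an eigenvector is (-2,-1) - i(3,2) = (-2 - 3i, -1 - 2i).
A real fundamental pair from Re and Im of e^((4+4i)t)v: X_1 = e^(4t)(cos(4t)·(-2,-1) + sin(4t)·(3,2)), X_2 = e^(4t)(sin(4t)·(-2,-1) - cos(4t)·(3,2)).
General solution: c_1X_1 + c_2X_2.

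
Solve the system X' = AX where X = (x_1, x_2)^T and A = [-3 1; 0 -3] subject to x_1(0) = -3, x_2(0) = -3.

x_1(t) = -3te^(-3t) - 3e^(-3t), x_2(t) = -3e^(-3t)

Coefficient matrix A = [[-3, 1], [0, -3]].
Characteristic polynomial det(A - λI) = λ^2 + 6λ + 9 = 0.
Single eigenvalue λ = -3 with algebraic multiplicity 2.
Eigenvector v = (-1,0); generalized eigenvector w with (A-λI)w=v is (-2,-1).
General solution: e^(-3t)[C_1·v + C_2·(t·v + w)].
Applying x_1(0)=-3, x_2(0)=-3 gives C_1=-3, C_2=3.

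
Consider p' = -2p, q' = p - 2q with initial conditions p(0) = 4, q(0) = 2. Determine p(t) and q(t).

Coefficient matrix A = [[-2, 0], [1, -2]].
Characteristic polynomial det(A - λI) = λ^2 + 4λ + 4 = 0.
Single eigenvalue λ = -2 with algebraic multiplicity 2.
Eigenvector v = (0,-1); generalized eigenvector w with (A-λI)w=v is (-1,2).
General solution: e^(-2t)[C_1·v + C_2·(t·v + w)].
Applying p(0)=4, q(0)=2 gives C_1=-10, C_2=-4.

p(t) = 4e^(-2t), q(t) = 4te^(-2t) + 2e^(-2t)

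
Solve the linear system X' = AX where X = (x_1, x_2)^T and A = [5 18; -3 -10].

x_1(t) = 2c_1e^(-4t) + 3c_2e^(-t), x_2(t) = -c_1e^(-4t) - c_2e^(-t)

Coefficient matrix A = [[5, 18], [-3, -10]].
Characteristic polynomial det(A - λI) = λ^2 + 5λ + 4 = 0.
Eigenvalues λ = -4, -1.
For λ=-4: (A-λI) row 1 is [9, 18], so an eigenvector is (2, -1).
For λ=-1: (A-λI) row 1 is [6, 18], so an eigenvector is (3, -1).
General solution: c_1e^(-4t)(2,-1) + c_2e^(-t)(3,-1).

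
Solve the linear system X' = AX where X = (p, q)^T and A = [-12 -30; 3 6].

p(t) = -3C_1e^(-3t)sin(3t) + C_1e^(-3t)cos(3t) + C_2e^(-3t)sin(3t) + 3C_2e^(-3t)cos(3t), q(t) = C_1e^(-3t)sin(3t) - C_2e^(-3t)cos(3t)

Coefficient matrix A = [[-12, -30], [3, 6]].
Characteristic polynomial det(A - λI) = λ^2 + 6λ + 18 = 0.
Eigenvalues λ = -3 ± 3i (complex conjugate pair).
For λ=-3+3i: an eigenvector is (1,0) - i(-3,1) = (1 + 3i, 0 - i).
A real fundamental pair from Re and Im of e^((-3+3i)t)v: X_1 = e^(-3t)(cos(3t)·(1,0) + sin(3t)·(-3,1)), X_2 = e^(-3t)(sin(3t)·(1,0) - cos(3t)·(-3,1)).
General solution: C_1X_1 + C_2X_2.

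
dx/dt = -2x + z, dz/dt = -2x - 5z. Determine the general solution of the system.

Coefficient matrix A = [[-2, 1], [-2, -5]].
Characteristic polynomial det(A - λI) = λ^2 + 7λ + 12 = 0.
Eigenvalues λ = -4, -3.
For λ=-4: (A-λI) row 1 is [2, 1], so an eigenvector is (1, -2).
For λ=-3: (A-λI) row 1 is [1, 1], so an eigenvector is (1, -1).
General solution: K_1e^(-4t)(1,-2) + K_2e^(-3t)(1,-1).

x(t) = K_1e^(-4t) + K_2e^(-3t), z(t) = -2K_1e^(-4t) - K_2e^(-3t)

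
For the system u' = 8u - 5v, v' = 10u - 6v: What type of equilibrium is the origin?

A = [[8,-5],[10,-6]]; det(A-λI) = λ^2 - 2λ + 2.
λ = 1 ± i: positive real part.

unstable spiral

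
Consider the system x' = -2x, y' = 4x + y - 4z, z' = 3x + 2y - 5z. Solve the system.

Coefficient matrix A = [[-2, 0, 0], [4, 1, -4], [3, 2, -5]].
det(A - λI) = 0 gives eigenvalues λ = -2, -3, -1.
For λ=-2: eigenvector (1,0,1).
For λ=-3: eigenvector (0,-1,-1).
For λ=-1: eigenvector (0,2,1).
General solution: K_1e^(-2t)(1,0,1) + K_2e^(-3t)(0,-1,-1) + K_3e^(-t)(0,2,1).

x(t) = K_1e^(-2t), y(t) = -K_2e^(-3t) + 2K_3e^(-t), z(t) = K_1e^(-2t) - K_2e^(-3t) + K_3e^(-t)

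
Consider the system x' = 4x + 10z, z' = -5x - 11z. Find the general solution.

x(t) = -K_1e^(-6t) + 2K_2e^(-t), z(t) = K_1e^(-6t) - K_2e^(-t)

Coefficient matrix A = [[4, 10], [-5, -11]].
Characteristic polynomial det(A - λI) = λ^2 + 7λ + 6 = 0.
Eigenvalues λ = -6, -1.
For λ=-6: (A-λI) row 1 is [10, 10], so an eigenvector is (-1, 1).
For λ=-1: (A-λI) row 1 is [5, 10], so an eigenvector is (2, -1).
General solution: K_1e^(-6t)(-1,1) + K_2e^(-t)(2,-1).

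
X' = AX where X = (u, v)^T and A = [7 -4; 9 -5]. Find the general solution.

u(t) = 2K_1e^(t) + 2K_2te^(t) - K_2e^(t), v(t) = 3K_1e^(t) + 3K_2te^(t) - 2K_2e^(t)

Coefficient matrix A = [[7, -4], [9, -5]].
Characteristic polynomial det(A - λI) = λ^2 - 2λ + 1 = 0.
Single eigenvalue λ = 1 with algebraic multiplicity 2.
Eigenvector v = (2,3); generalized eigenvector w with (A-λI)w=v is (-1,-2).
General solution: e^(t)[K_1·v + K_2·(t·v + w)].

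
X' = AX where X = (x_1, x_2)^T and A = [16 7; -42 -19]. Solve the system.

x_1(t) = -C_1e^(-5t) + C_2e^(2t), x_2(t) = 3C_1e^(-5t) - 2C_2e^(2t)

Coefficient matrix A = [[16, 7], [-42, -19]].
Characteristic polynomial det(A - λI) = λ^2 + 3λ - 10 = 0.
Eigenvalues λ = -5, 2.
For λ=-5: (A-λI) row 1 is [21, 7], so an eigenvector is (-1, 3).
For λ=2: (A-λI) row 1 is [14, 7], so an eigenvector is (1, -2).
General solution: C_1e^(-5t)(-1,3) + C_2e^(2t)(1,-2).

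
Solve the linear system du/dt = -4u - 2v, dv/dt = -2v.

u(t) = c_1e^(-4t) + c_2e^(-2t), v(t) = -c_2e^(-2t)

Coefficient matrix A = [[-4, -2], [0, -2]].
Characteristic polynomial det(A - λI) = λ^2 + 6λ + 8 = 0.
Eigenvalues λ = -4, -2.
For λ=-4: (A-λI) row 1 is [0, -2], so an eigenvector is (1, 0).
For λ=-2: (A-λI) row 1 is [-2, -2], so an eigenvector is (1, -1).
General solution: c_1e^(-4t)(1,0) + c_2e^(-2t)(1,-1).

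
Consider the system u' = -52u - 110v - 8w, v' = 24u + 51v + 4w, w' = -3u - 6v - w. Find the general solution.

u(t) = -2c_1e^(3t) + 9c_2e^(-4t) + 2c_3e^(-t), v(t) = c_1e^(3t) - 4c_2e^(-4t) - c_3e^(-t), w(t) = c_2e^(-4t) + c_3e^(-t)

Coefficient matrix A = [[-52, -110, -8], [24, 51, 4], [-3, -6, -1]].
det(A - λI) = 0 gives eigenvalues λ = 3, -4, -1.
For λ=3: eigenvector (-2,1,0).
For λ=-4: eigenvector (9,-4,1).
For λ=-1: eigenvector (2,-1,1).
General solution: c_1e^(3t)(-2,1,0) + c_2e^(-4t)(9,-4,1) + c_3e^(-t)(2,-1,1).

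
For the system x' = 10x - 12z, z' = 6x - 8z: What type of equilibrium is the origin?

saddle

A = [[10,-12],[6,-8]]; det(A-λI) = λ^2 - 2λ - 8.
λ = 4, -2: opposite signs.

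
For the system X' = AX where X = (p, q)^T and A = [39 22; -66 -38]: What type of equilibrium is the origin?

A = [[39,22],[-66,-38]]; det(A-λI) = λ^2 - λ - 30.
λ = 6, -5: opposite signs.

saddle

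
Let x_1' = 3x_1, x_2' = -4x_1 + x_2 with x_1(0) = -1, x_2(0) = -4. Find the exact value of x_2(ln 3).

A = [[3,0],[-4,1]]; eigenvalues λ = 1, 3.
Eigenvectors: (0,1) for λ=1, (1,-2) for λ=3.
From the initial condition, c_1 = -6, c_2 = -1.
x_2(ln 3) = (-6)(3^1)(1) + (-1)(3^3)(-2) = 36.

36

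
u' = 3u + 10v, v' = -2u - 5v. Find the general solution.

Coefficient matrix A = [[3, 10], [-2, -5]].
Characteristic polynomial det(A - λI) = λ^2 + 2λ + 5 = 0.
Eigenvalues λ = -1 ± 2i (complex conjugate pair).
For λ=-1+2i: an eigenvector is (2,-1) - i(-1,0) = (2 + i, -1).
A real fundamental pair from Re and Im of e^((-1+2i)t)v: X_1 = e^(-t)(cos(2t)·(2,-1) + sin(2t)·(-1,0)), X_2 = e^(-t)(sin(2t)·(2,-1) - cos(2t)·(-1,0)).
General solution: C_1X_1 + C_2X_2.

u(t) = -C_1e^(-t)sin(2t) + 2C_1e^(-t)cos(2t) + 2C_2e^(-t)sin(2t) + C_2e^(-t)cos(2t), v(t) = -C_1e^(-t)cos(2t) - C_2e^(-t)sin(2t)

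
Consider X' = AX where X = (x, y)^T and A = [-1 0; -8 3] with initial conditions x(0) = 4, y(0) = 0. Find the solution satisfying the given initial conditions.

Coefficient matrix A = [[-1, 0], [-8, 3]].
Characteristic polynomial det(A - λI) = λ^2 - 2λ - 3 = 0.
Eigenvalues λ = 3, -1.
For λ=3: (A-λI) row 1 is [-4, 0], so an eigenvector is (0, 1).
For λ=-1: (A-λI) row 2 is [-8, 4], so an eigenvector is (-1, -2).
General solution: C_1e^(3t)(0,1) + C_2e^(-t)(-1,-2).
Applying x(0)=4, y(0)=0 gives C_1=-8, C_2=-4.

x(t) = 4e^(-t), y(t) = -8e^(3t) + 8e^(-t)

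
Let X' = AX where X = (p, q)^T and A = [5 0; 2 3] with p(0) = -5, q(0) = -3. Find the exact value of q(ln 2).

A = [[5,0],[2,3]]; eigenvalues λ = 3, 5.
Eigenvectors: (0,1) for λ=3, (-1,-1) for λ=5.
From the initial condition, c_1 = 2, c_2 = 5.
q(ln 2) = (2)(2^3)(1) + (5)(2^5)(-1) = -144.

-144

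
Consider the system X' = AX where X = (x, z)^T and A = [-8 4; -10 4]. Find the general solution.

x(t) = K_1e^(-2t)sin(2t) + K_1e^(-2t)cos(2t) + K_2e^(-2t)sin(2t) - K_2e^(-2t)cos(2t), z(t) = K_1e^(-2t)sin(2t) + 2K_1e^(-2t)cos(2t) + 2K_2e^(-2t)sin(2t) - K_2e^(-2t)cos(2t)

Coefficient matrix A = [[-8, 4], [-10, 4]].
Characteristic polynomial det(A - λI) = λ^2 + 4λ + 8 = 0.
Eigenvalues λ = -2 ± 2i (complex conjugate pair).
For λ=-2+2i: an eigenvector is (1,2) - i(1,1) = (1 - i, 2 - i).
A real fundamental pair from Re and Im of e^((-2+2i)t)v: X_1 = e^(-2t)(cos(2t)·(1,2) + sin(2t)·(1,1)), X_2 = e^(-2t)(sin(2t)·(1,2) - cos(2t)·(1,1)).
General solution: K_1X_1 + K_2X_2.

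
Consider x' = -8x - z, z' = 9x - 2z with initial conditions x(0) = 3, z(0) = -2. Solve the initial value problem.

Coefficient matrix A = [[-8, -1], [9, -2]].
Characteristic polynomial det(A - λI) = λ^2 + 10λ + 25 = 0.
Single eigenvalue λ = -5 with algebraic multiplicity 2.
Eigenvector v = (1,-3); generalized eigenvector w with (A-λI)w=v is (-1,2).
General solution: e^(-5t)[c_1·v + c_2·(t·v + w)].
Applying x(0)=3, z(0)=-2 gives c_1=-4, c_2=-7.

x(t) = -7te^(-5t) + 3e^(-5t), z(t) = 21te^(-5t) - 2e^(-5t)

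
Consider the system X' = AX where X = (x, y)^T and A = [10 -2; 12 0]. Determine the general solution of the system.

x(t) = c_1e^(4t) - c_2e^(6t), y(t) = 3c_1e^(4t) - 2c_2e^(6t)

Coefficient matrix A = [[10, -2], [12, 0]].
Characteristic polynomial det(A - λI) = λ^2 - 10λ + 24 = 0.
Eigenvalues λ = 4, 6.
For λ=4: (A-λI) row 1 is [6, -2], so an eigenvector is (1, 3).
For λ=6: (A-λI) row 1 is [4, -2], so an eigenvector is (-1, -2).
General solution: c_1e^(4t)(1,3) + c_2e^(6t)(-1,-2).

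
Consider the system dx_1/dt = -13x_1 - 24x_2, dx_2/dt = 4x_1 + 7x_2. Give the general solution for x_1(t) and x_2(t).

x_1(t) = -3c_1e^(-5t) - 2c_2e^(-t), x_2(t) = c_1e^(-5t) + c_2e^(-t)

Coefficient matrix A = [[-13, -24], [4, 7]].
Characteristic polynomial det(A - λI) = λ^2 + 6λ + 5 = 0.
Eigenvalues λ = -5, -1.
For λ=-5: (A-λI) row 1 is [-8, -24], so an eigenvector is (-3, 1).
For λ=-1: (A-λI) row 1 is [-12, -24], so an eigenvector is (-2, 1).
General solution: c_1e^(-5t)(-3,1) + c_2e^(-t)(-2,1).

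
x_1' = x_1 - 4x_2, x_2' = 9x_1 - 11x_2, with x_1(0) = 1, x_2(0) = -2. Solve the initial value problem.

Coefficient matrix A = [[1, -4], [9, -11]].
Characteristic polynomial det(A - λI) = λ^2 + 10λ + 25 = 0.
Single eigenvalue λ = -5 with algebraic multiplicity 2.
Eigenvector v = (-2,-3); generalized eigenvector w with (A-λI)w=v is (1,2).
General solution: e^(-5t)[K_1·v + K_2·(t·v + w)].
Applying x_1(0)=1, x_2(0)=-2 gives K_1=-4, K_2=-7.

x_1(t) = 14te^(-5t) + e^(-5t), x_2(t) = 21te^(-5t) - 2e^(-5t)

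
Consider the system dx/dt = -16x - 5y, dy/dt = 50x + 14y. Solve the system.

x(t) = -K_1e^(-t)cos(5t) - K_2e^(-t)sin(5t), y(t) = -K_1e^(-t)sin(5t) + 3K_1e^(-t)cos(5t) + 3K_2e^(-t)sin(5t) + K_2e^(-t)cos(5t)

Coefficient matrix A = [[-16, -5], [50, 14]].
Characteristic polynomial det(A - λI) = λ^2 + 2λ + 26 = 0.
Eigenvalues λ = -1 ± 5i (complex conjugate pair).
For λ=-1+5i: an eigenvector is (-1,3) - i(0,-1) = (-1, 3 + i).
A real fundamental pair from Re and Im of e^((-1+5i)t)v: X_1 = e^(-t)(cos(5t)·(-1,3) + sin(5t)·(0,-1)), X_2 = e^(-t)(sin(5t)·(-1,3) - cos(5t)·(0,-1)).
General solution: K_1X_1 + K_2X_2.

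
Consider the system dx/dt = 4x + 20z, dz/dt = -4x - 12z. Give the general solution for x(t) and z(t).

Coefficient matrix A = [[4, 20], [-4, -12]].
Characteristic polynomial det(A - λI) = λ^2 + 8λ + 32 = 0.
Eigenvalues λ = -4 ± 4i (complex conjugate pair).
For λ=-4+4i: an eigenvector is (-1,0) - i(-2,1) = (-1 + 2i, 0 - i).
A real fundamental pair from Re and Im of e^((-4+4i)t)v: X_1 = e^(-4t)(cos(4t)·(-1,0) + sin(4t)·(-2,1)), X_2 = e^(-4t)(sin(4t)·(-1,0) - cos(4t)·(-2,1)).
General solution: K_1X_1 + K_2X_2.

x(t) = -2K_1e^(-4t)sin(4t) - K_1e^(-4t)cos(4t) - K_2e^(-4t)sin(4t) + 2K_2e^(-4t)cos(4t), z(t) = K_1e^(-4t)sin(4t) - K_2e^(-4t)cos(4t)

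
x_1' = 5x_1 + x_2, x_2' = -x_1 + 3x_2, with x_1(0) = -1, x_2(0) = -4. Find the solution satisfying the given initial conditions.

x_1(t) = -5te^(4t) - e^(4t), x_2(t) = 5te^(4t) - 4e^(4t)

Coefficient matrix A = [[5, 1], [-1, 3]].
Characteristic polynomial det(A - λI) = λ^2 - 8λ + 16 = 0.
Single eigenvalue λ = 4 with algebraic multiplicity 2.
Eigenvector v = (-1,1); generalized eigenvector w with (A-λI)w=v is (-1,0).
General solution: e^(4t)[c_1·v + c_2·(t·v + w)].
Applying x_1(0)=-1, x_2(0)=-4 gives c_1=-4, c_2=5.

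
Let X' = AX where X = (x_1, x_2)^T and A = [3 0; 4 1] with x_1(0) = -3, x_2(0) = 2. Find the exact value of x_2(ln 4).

-352

A = [[3,0],[4,1]]; eigenvalues λ = 1, 3.
Eigenvectors: (0,1) for λ=1, (1,2) for λ=3.
From the initial condition, c_1 = 8, c_2 = -3.
x_2(ln 4) = (8)(4^1)(1) + (-3)(4^3)(2) = -352.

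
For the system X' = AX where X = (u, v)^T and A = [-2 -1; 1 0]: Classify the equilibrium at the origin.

A = [[-2,-1],[1,0]]; det(A-λI) = λ^2 + 2λ + 1.
repeated λ = -1 with a single eigenvector.

stable improper node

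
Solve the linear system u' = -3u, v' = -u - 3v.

Coefficient matrix A = [[-3, 0], [-1, -3]].
Characteristic polynomial det(A - λI) = λ^2 + 6λ + 9 = 0.
Single eigenvalue λ = -3 with algebraic multiplicity 2.
Eigenvector v = (0,-1); generalized eigenvector w with (A-λI)w=v is (1,2).
General solution: e^(-3t)[C_1·v + C_2·(t·v + w)].

u(t) = C_2e^(-3t), v(t) = -C_1e^(-3t) - C_2te^(-3t) + 2C_2e^(-3t)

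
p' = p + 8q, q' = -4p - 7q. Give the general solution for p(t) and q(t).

Coefficient matrix A = [[1, 8], [-4, -7]].
Characteristic polynomial det(A - λI) = λ^2 + 6λ + 25 = 0.
Eigenvalues λ = -3 ± 4i (complex conjugate pair).
For λ=-3+4i: an eigenvector is (1,-1) - i(-1,0) = (1 + i, -1).
A real fundamental pair from Re and Im of e^((-3+4i)t)v: X_1 = e^(-3t)(cos(4t)·(1,-1) + sin(4t)·(-1,0)), X_2 = e^(-3t)(sin(4t)·(1,-1) - cos(4t)·(-1,0)).
General solution: C_1X_1 + C_2X_2.

p(t) = -C_1e^(-3t)sin(4t) + C_1e^(-3t)cos(4t) + C_2e^(-3t)sin(4t) + C_2e^(-3t)cos(4t), q(t) = -C_1e^(-3t)cos(4t) - C_2e^(-3t)sin(4t)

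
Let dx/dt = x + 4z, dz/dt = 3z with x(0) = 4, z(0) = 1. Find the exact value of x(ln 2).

A = [[1,4],[0,3]]; eigenvalues λ = 3, 1.
Eigenvectors: (-2,-1) for λ=3, (-1,0) for λ=1.
From the initial condition, c_1 = -1, c_2 = -2.
x(ln 2) = (-1)(2^3)(-2) + (-2)(2^1)(-1) = 20.

20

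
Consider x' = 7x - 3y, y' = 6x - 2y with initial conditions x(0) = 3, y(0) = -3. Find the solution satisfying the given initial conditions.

Coefficient matrix A = [[7, -3], [6, -2]].
Characteristic polynomial det(A - λI) = λ^2 - 5λ + 4 = 0.
Eigenvalues λ = 1, 4.
For λ=1: (A-λI) row 1 is [6, -3], so an eigenvector is (1, 2).
For λ=4: (A-λI) row 1 is [3, -3], so an eigenvector is (-1, -1).
General solution: c_1e^(t)(1,2) + c_2e^(4t)(-1,-1).
Applying x(0)=3, y(0)=-3 gives c_1=-6, c_2=-9.

x(t) = 9e^(4t) - 6e^(t), y(t) = 9e^(4t) - 12e^(t)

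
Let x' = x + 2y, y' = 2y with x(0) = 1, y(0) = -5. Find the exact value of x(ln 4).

-116

A = [[1,2],[0,2]]; eigenvalues λ = 2, 1.
Eigenvectors: (-2,-1) for λ=2, (1,0) for λ=1.
From the initial condition, c_1 = 5, c_2 = 11.
x(ln 4) = (5)(4^2)(-2) + (11)(4^1)(1) = -116.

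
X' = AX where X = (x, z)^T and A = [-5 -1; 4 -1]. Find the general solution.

Coefficient matrix A = [[-5, -1], [4, -1]].
Characteristic polynomial det(A - λI) = λ^2 + 6λ + 9 = 0.
Single eigenvalue λ = -3 with algebraic multiplicity 2.
Eigenvector v = (-1,2); generalized eigenvector w with (A-λI)w=v is (-1,3).
General solution: e^(-3t)[K_1·v + K_2·(t·v + w)].

x(t) = -K_1e^(-3t) - K_2te^(-3t) - K_2e^(-3t), z(t) = 2K_1e^(-3t) + 2K_2te^(-3t) + 3K_2e^(-3t)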